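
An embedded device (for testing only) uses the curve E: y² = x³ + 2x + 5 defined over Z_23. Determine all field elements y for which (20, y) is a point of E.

x³ + 2x + 5 = 8045 ≡ 18 (mod 23).
Square roots of 18 mod 23: 8 and 15 (since 8² = 64 ≡ 18).

8, 15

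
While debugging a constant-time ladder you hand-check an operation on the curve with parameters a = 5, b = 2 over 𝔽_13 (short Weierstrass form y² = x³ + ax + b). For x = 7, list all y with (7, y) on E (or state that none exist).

x³ + 5x + 2 = 380 ≡ 3 (mod 13).
Square roots of 3 mod 13: 4 and 9 (since 4² = 16 ≡ 3).

4, 9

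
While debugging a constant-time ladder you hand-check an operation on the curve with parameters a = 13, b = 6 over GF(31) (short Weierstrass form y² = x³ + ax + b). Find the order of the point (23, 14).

2P: tangent at (23, 14): λ = (3·23² + 13)/(2·14) ≡ 19/28. 28⁻¹ ≡ 10 (mod 31), so λ ≡ 19·10 ≡ 4.
  x = λ² - 23 - 23 = 16 - 46 ≡ 1; y = λ·(23 - 1) - 14 ≡ 12. → (1, 12)
3P: (1, 12) + (23, 14). λ = (14 - 12)/(23 - 1) ≡ 2/22 mod 31. 22⁻¹ ≡ 24 (mod 31) since 22·24 = 528 ≡ 1, so λ ≡ 17.
  x = λ² - 1 - 23 = 289 - 24 ≡ 17; y = λ·(1 - 17) - 12 ≡ 26. → (17, 26)
4P: (17, 26) + (23, 14). λ = (14 - 26)/(23 - 17) ≡ 19/6 mod 31. 6⁻¹ ≡ 26 (mod 31), so λ ≡ 29.
  x = λ² - 17 - 23 = 841 - 40 ≡ 26; y = λ·(17 - 26) - 26 ≡ 23. → (26, 23)
5P: (26, 23) + (23, 14). λ = (14 - 23)/(23 - 26) ≡ 22/28 mod 31. 28⁻¹ ≡ 10 (mod 31), so λ ≡ 3.
  x = λ² - 26 - 23 = 9 - 49 ≡ 22; y = λ·(26 - 22) - 23 ≡ 20. → (22, 20)
6P: (22, 20) + (23, 14). λ = (14 - 20)/(23 - 22) ≡ 25/1 mod 31. 1⁻¹ ≡ 1 (mod 31), so λ ≡ 25.
  x = λ² - 22 - 23 = 625 - 45 ≡ 22; y = λ·(22 - 22) - 20 ≡ 11. → (22, 11)
7P: (22, 11) + (23, 14). λ = (14 - 11)/(23 - 22) ≡ 3/1 mod 31. 1⁻¹ ≡ 1 (mod 31), so λ ≡ 3.
  x = λ² - 22 - 23 = 9 - 45 ≡ 26; y = λ·(22 - 26) - 11 ≡ 8. → (26, 8)
8P: (26, 8) + (23, 14). λ = (14 - 8)/(23 - 26) ≡ 6/28 mod 31. 28⁻¹ ≡ 10 (mod 31) since 28·10 = 280 ≡ 1, so λ ≡ 29.
  x = λ² - 26 - 23 = 841 - 49 ≡ 17; y = λ·(26 - 17) - 8 ≡ 5. → (17, 5)
9P: (17, 5) + (23, 14). λ = (14 - 5)/(23 - 17) ≡ 9/6 mod 31. 6⁻¹ ≡ 26 (mod 31) since 6·26 = 156 ≡ 1, so λ ≡ 17.
  x = λ² - 17 - 23 = 289 - 40 ≡ 1; y = λ·(17 - 1) - 5 ≡ 19. → (1, 19)
10P: (1, 19) + (23, 14). λ = (14 - 19)/(23 - 1) ≡ 26/22 mod 31. 22⁻¹ ≡ 24 (mod 31), so λ ≡ 4.
  x = λ² - 1 - 23 = 16 - 24 ≡ 23; y = λ·(1 - 23) - 19 ≡ 17. → (23, 17)
11P: (23, 17) + (23, 14): same x and y₁ ≡ -y₂, so the sum is O.
11P = O, so the order is 11.

11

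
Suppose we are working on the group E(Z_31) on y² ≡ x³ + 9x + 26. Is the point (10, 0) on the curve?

yes

y² = 0² ≡ 0; x³ + 9x + 26 = 1116 ≡ 0 (mod 31). 0 = 0.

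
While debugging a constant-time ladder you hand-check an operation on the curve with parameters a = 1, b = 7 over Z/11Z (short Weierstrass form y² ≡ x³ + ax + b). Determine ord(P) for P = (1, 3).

5

2P: tangent at (1, 3): λ = (3·1² + 1)/(2·3) ≡ 4/6. 6⁻¹ ≡ 2 (mod 11), so λ ≡ 4·2 ≡ 8.
  x = λ² - 1 - 1 = 64 - 2 ≡ 7; y = λ·(1 - 7) - 3 ≡ 4. → (7, 4)
3P: (7, 4) + (1, 3). λ = (3 - 4)/(1 - 7) ≡ 10/5 mod 11. 5⁻¹ ≡ 9 (mod 11) since 5·9 = 45 ≡ 1, so λ ≡ 2.
  x = λ² - 7 - 1 = 4 - 8 ≡ 7; y = λ·(7 - 7) - 4 ≡ 7. → (7, 7)
4P: (7, 7) + (1, 3). λ = (3 - 7)/(1 - 7) ≡ 7/5 mod 11. 5⁻¹ ≡ 9 (mod 11) since 5·9 = 45 ≡ 1, so λ ≡ 8.
  x = λ² - 7 - 1 = 64 - 8 ≡ 1; y = λ·(7 - 1) - 7 ≡ 8. → (1, 8)
5P: (1, 8) + (1, 3): same x and y₁ ≡ -y₂, so the sum is ∞.
5P = ∞, so the order is 5.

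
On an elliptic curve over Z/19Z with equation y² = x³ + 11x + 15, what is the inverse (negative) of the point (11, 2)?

(11, 17)

-(11, 2) = (11, -2 mod 19) = (11, 17).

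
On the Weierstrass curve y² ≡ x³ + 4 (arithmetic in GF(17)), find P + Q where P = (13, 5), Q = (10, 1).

(9, 6)

(13, 5) + (10, 1). λ = (1 - 5)/(10 - 13) ≡ 13/14 mod 17. 14⁻¹ ≡ 11 (mod 17), so λ ≡ 7.
  x = λ² - 13 - 10 = 49 - 23 ≡ 9; y = λ·(13 - 9) - 5 ≡ 6. → (9, 6)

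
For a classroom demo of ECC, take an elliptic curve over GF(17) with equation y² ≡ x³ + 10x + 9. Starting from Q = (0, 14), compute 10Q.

O

Double-and-add on 10 = (1010)₂. Start with Q = (0, 14) for the leading 1-bit.
double: tangent at (0, 14): λ = (3·0² + 10)/(2·14) ≡ 10/11. 11⁻¹ ≡ 14 (mod 17) since 11·14 = 154 ≡ 1, so λ ≡ 10·14 ≡ 4.
  x = λ² - 0 - 0 = 16 - 0 ≡ 16; y = λ·(0 - 16) - 14 ≡ 7. → (16, 7)
double: tangent at (16, 7): λ = (3·16² + 10)/(2·7) ≡ 13/14. 14⁻¹ ≡ 11 (mod 17) since 14·11 = 154 ≡ 1, so λ ≡ 13·11 ≡ 7.
  x = λ² - 16 - 16 = 49 - 32 ≡ 0; y = λ·(16 - 0) - 7 ≡ 3. → (0, 3)
add Q: (0, 3) + (0, 14): same x and y₁ ≡ -y₂, so the sum is 𝒪.
double: 𝒪 + 𝒪 = 𝒪 (identity).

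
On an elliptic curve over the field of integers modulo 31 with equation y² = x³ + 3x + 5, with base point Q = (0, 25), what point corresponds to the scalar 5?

Double-and-add on 5 = (101)₂. Start with Q = (0, 25) for the leading 1-bit.
double: tangent at (0, 25): λ = (3·0² + 3)/(2·25) ≡ 3/19. 19⁻¹ ≡ 18 (mod 31), so λ ≡ 3·18 ≡ 23.
  x = λ² - 0 - 0 = 529 - 0 ≡ 2; y = λ·(0 - 2) - 25 ≡ 22. → (2, 22)
double: tangent at (2, 22): λ = (3·2² + 3)/(2·22) ≡ 15/13. 13⁻¹ ≡ 12 (mod 31), so λ ≡ 15·12 ≡ 25.
  x = λ² - 2 - 2 = 625 - 4 ≡ 1; y = λ·(2 - 1) - 22 ≡ 3. → (1, 3)
add Q: (1, 3) + (0, 25). λ = (25 - 3)/(0 - 1) ≡ 22/30 mod 31. 30⁻¹ ≡ 30 (mod 31) since 30·30 = 900 ≡ 1, so λ ≡ 9.
  x = λ² - 1 - 0 = 81 - 1 ≡ 18; y = λ·(1 - 18) - 3 ≡ 30. → (18, 30)

(18, 30)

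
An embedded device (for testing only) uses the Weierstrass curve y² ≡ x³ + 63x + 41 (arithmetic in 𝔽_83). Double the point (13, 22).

(0, 37)

tangent at (13, 22): λ = (3·13² + 63)/(2·22) ≡ 72/44. 44⁻¹ ≡ 17 (mod 83), so λ ≡ 72·17 ≡ 62.
  x = λ² - 13 - 13 = 3844 - 26 ≡ 0; y = λ·(13 - 0) - 22 ≡ 37. → (0, 37)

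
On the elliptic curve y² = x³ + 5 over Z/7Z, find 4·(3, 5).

Write P = (3, 5).
Repeated addition: build up to 4P.
2P: tangent at (3, 5): λ = (3·3² + 0)/(2·5) ≡ 6/3. 3⁻¹ ≡ 5 (mod 7), so λ ≡ 6·5 ≡ 2.
  x = λ² - 3 - 3 = 4 - 6 ≡ 5; y = λ·(3 - 5) - 5 ≡ 5. → (5, 5)
3P: (5, 5) + (3, 5). λ = (5 - 5)/(3 - 5) ≡ 0/5 mod 7. 5⁻¹ ≡ 3 (mod 7), so λ ≡ 0.
  x = λ² - 5 - 3 = 0 - 8 ≡ 6; y = λ·(5 - 6) - 5 ≡ 2. → (6, 2)
4P: (6, 2) + (3, 5). λ = (5 - 2)/(3 - 6) ≡ 3/4 mod 7. 4⁻¹ ≡ 2 (mod 7), so λ ≡ 6.
  x = λ² - 6 - 3 = 36 - 9 ≡ 6; y = λ·(6 - 6) - 2 ≡ 5. → (6, 5)

(6, 5)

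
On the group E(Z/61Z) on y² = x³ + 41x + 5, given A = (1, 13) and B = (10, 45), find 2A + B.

(32, 48)

First 2A:
Repeated addition: build up to 2A.
2A: tangent at (1, 13): λ = (3·1² + 41)/(2·13) ≡ 44/26. 26⁻¹ ≡ 54 (mod 61), so λ ≡ 44·54 ≡ 58.
  x = λ² - 1 - 1 = 3364 - 2 ≡ 7; y = λ·(1 - 7) - 13 ≡ 5. → (7, 5)
2A = (7, 5).
Finally 2A + B:
(7, 5) + (10, 45). λ = (45 - 5)/(10 - 7) ≡ 40/3 mod 61. 3⁻¹ ≡ 41 (mod 61), so λ ≡ 54.
  x = λ² - 7 - 10 = 2916 - 17 ≡ 32; y = λ·(7 - 32) - 5 ≡ 48. → (32, 48)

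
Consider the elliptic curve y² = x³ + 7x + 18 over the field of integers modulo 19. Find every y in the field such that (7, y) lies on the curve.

7, 12

x³ + 7x + 18 = 410 ≡ 11 (mod 19).
Square roots of 11 mod 19: 7 and 12 (since 7² = 49 ≡ 11).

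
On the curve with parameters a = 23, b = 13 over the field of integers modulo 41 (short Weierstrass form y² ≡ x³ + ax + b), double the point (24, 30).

(16, 34)

tangent at (24, 30): λ = (3·24² + 23)/(2·30) ≡ 29/19. 19⁻¹ ≡ 13 (mod 41) since 19·13 = 247 ≡ 1, so λ ≡ 29·13 ≡ 8.
  x = λ² - 24 - 24 = 64 - 48 ≡ 16; y = λ·(24 - 16) - 30 ≡ 34. → (16, 34)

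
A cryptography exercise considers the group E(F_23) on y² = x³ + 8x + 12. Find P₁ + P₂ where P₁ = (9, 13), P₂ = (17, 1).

(9, 13) + (17, 1). λ = (1 - 13)/(17 - 9) ≡ 11/8 mod 23. 8⁻¹ ≡ 3 (mod 23), so λ ≡ 10.
  x = λ² - 9 - 17 = 100 - 26 ≡ 5; y = λ·(9 - 5) - 13 ≡ 4. → (5, 4)

(5, 4)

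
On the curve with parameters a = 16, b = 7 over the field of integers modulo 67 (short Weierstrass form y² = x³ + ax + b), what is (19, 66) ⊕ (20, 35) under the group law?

(19, 66) + (20, 35). λ = (35 - 66)/(20 - 19) ≡ 36/1 mod 67. 1⁻¹ ≡ 1 (mod 67) since 1·1 = 1 ≡ 1, so λ ≡ 36.
  x = λ² - 19 - 20 = 1296 - 39 ≡ 51; y = λ·(19 - 51) - 66 ≡ 55. → (51, 55)

(51, 55)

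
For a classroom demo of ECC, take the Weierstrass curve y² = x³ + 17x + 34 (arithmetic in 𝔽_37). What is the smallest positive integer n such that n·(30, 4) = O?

9

2P: tangent at (30, 4): λ = (3·30² + 17)/(2·4) ≡ 16/8. 8⁻¹ ≡ 14 (mod 37), so λ ≡ 16·14 ≡ 2.
  x = λ² - 30 - 30 = 4 - 60 ≡ 18; y = λ·(30 - 18) - 4 ≡ 20. → (18, 20)
3P: (18, 20) + (30, 4). λ = (4 - 20)/(30 - 18) ≡ 21/12 mod 37. 12⁻¹ ≡ 34 (mod 37) since 12·34 = 408 ≡ 1, so λ ≡ 11.
  x = λ² - 18 - 30 = 121 - 48 ≡ 36; y = λ·(18 - 36) - 20 ≡ 4. → (36, 4)
4P: (36, 4) + (30, 4). λ = (4 - 4)/(30 - 36) ≡ 0/31 mod 37. 31⁻¹ ≡ 6 (mod 37), so λ ≡ 0.
  x = λ² - 36 - 30 = 0 - 66 ≡ 8; y = λ·(36 - 8) - 4 ≡ 33. → (8, 33)
5P: (8, 33) + (30, 4). λ = (4 - 33)/(30 - 8) ≡ 8/22 mod 37. 22⁻¹ ≡ 32 (mod 37), so λ ≡ 34.
  x = λ² - 8 - 30 = 1156 - 38 ≡ 8; y = λ·(8 - 8) - 33 ≡ 4. → (8, 4)
6P: (8, 4) + (30, 4). λ = (4 - 4)/(30 - 8) ≡ 0/22 mod 37. 22⁻¹ ≡ 32 (mod 37), so λ ≡ 0.
  x = λ² - 8 - 30 = 0 - 38 ≡ 36; y = λ·(8 - 36) - 4 ≡ 33. → (36, 33)
7P: (36, 33) + (30, 4). λ = (4 - 33)/(30 - 36) ≡ 8/31 mod 37. 31⁻¹ ≡ 6 (mod 37) since 31·6 = 186 ≡ 1, so λ ≡ 11.
  x = λ² - 36 - 30 = 121 - 66 ≡ 18; y = λ·(36 - 18) - 33 ≡ 17. → (18, 17)
8P: (18, 17) + (30, 4). λ = (4 - 17)/(30 - 18) ≡ 24/12 mod 37. 12⁻¹ ≡ 34 (mod 37) since 12·34 = 408 ≡ 1, so λ ≡ 2.
  x = λ² - 18 - 30 = 4 - 48 ≡ 30; y = λ·(18 - 30) - 17 ≡ 33. → (30, 33)
9P: (30, 33) + (30, 4): same x and y₁ ≡ -y₂, so the sum is O.
9P = O, so the order is 9.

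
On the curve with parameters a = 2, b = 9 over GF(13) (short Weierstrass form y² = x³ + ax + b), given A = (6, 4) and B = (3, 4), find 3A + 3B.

(11, 6)

First 3A:
Repeated addition: build up to 3A.
2A: tangent at (6, 4): λ = (3·6² + 2)/(2·4) ≡ 6/8. 8⁻¹ ≡ 5 (mod 13), so λ ≡ 6·5 ≡ 4.
  x = λ² - 6 - 6 = 16 - 12 ≡ 4; y = λ·(6 - 4) - 4 ≡ 4. → (4, 4)
3A: (4, 4) + (6, 4). λ = (4 - 4)/(6 - 4) ≡ 0/2 mod 13. 2⁻¹ ≡ 7 (mod 13) since 2·7 = 14 ≡ 1, so λ ≡ 0.
  x = λ² - 4 - 6 = 0 - 10 ≡ 3; y = λ·(4 - 3) - 4 ≡ 9. → (3, 9)
3A = (3, 9).
Next 3B:
Repeated addition: build up to 3B.
2B: tangent at (3, 4): λ = (3·3² + 2)/(2·4) ≡ 3/8. 8⁻¹ ≡ 5 (mod 13), so λ ≡ 3·5 ≡ 2.
  x = λ² - 3 - 3 = 4 - 6 ≡ 11; y = λ·(3 - 11) - 4 ≡ 6. → (11, 6)
3B: (11, 6) + (3, 4). λ = (4 - 6)/(3 - 11) ≡ 11/5 mod 13. 5⁻¹ ≡ 8 (mod 13), so λ ≡ 10.
  x = λ² - 11 - 3 = 100 - 14 ≡ 8; y = λ·(11 - 8) - 6 ≡ 11. → (8, 11)
3B = (8, 11).
Finally 3A + 3B:
(3, 9) + (8, 11). λ = (11 - 9)/(8 - 3) ≡ 2/5 mod 13. 5⁻¹ ≡ 8 (mod 13), so λ ≡ 3.
  x = λ² - 3 - 8 = 9 - 11 ≡ 11; y = λ·(3 - 11) - 9 ≡ 6. → (11, 6)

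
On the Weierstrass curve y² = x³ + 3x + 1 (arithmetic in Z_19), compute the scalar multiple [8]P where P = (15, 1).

Double-and-add on 8 = (1000)₂. Start with P = (15, 1) for the leading 1-bit.
double: tangent at (15, 1): λ = (3·15² + 3)/(2·1) ≡ 13/2. 2⁻¹ ≡ 10 (mod 19), so λ ≡ 13·10 ≡ 16.
  x = λ² - 15 - 15 = 256 - 30 ≡ 17; y = λ·(15 - 17) - 1 ≡ 5. → (17, 5)
double: tangent at (17, 5): λ = (3·17² + 3)/(2·5) ≡ 15/10. 10⁻¹ ≡ 2 (mod 19) since 10·2 = 20 ≡ 1, so λ ≡ 15·2 ≡ 11.
  x = λ² - 17 - 17 = 121 - 34 ≡ 11; y = λ·(17 - 11) - 5 ≡ 4. → (11, 4)
double: tangent at (11, 4): λ = (3·11² + 3)/(2·4) ≡ 5/8. 8⁻¹ ≡ 12 (mod 19) since 8·12 = 96 ≡ 1, so λ ≡ 5·12 ≡ 3.
  x = λ² - 11 - 11 = 9 - 22 ≡ 6; y = λ·(11 - 6) - 4 ≡ 11. → (6, 11)

(6, 11)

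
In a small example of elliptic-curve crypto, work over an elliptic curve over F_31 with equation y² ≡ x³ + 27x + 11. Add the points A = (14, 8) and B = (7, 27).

(14, 8) + (7, 27). λ = (27 - 8)/(7 - 14) ≡ 19/24 mod 31. 24⁻¹ ≡ 22 (mod 31), so λ ≡ 15.
  x = λ² - 14 - 7 = 225 - 21 ≡ 18; y = λ·(14 - 18) - 8 ≡ 25. → (18, 25)

(18, 25)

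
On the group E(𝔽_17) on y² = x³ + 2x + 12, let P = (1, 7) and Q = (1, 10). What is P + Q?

The two points share x = 1 and their y-coordinates satisfy 7 + 10 ≡ 0 (mod 17), so they are inverses. Their sum is ∞.

O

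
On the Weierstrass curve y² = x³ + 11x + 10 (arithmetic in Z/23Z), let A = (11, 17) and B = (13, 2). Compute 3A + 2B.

First 3A:
Repeated addition: build up to 3A.
2A: tangent at (11, 17): λ = (3·11² + 11)/(2·17) ≡ 6/11. 11⁻¹ ≡ 21 (mod 23), so λ ≡ 6·21 ≡ 11.
  x = λ² - 11 - 11 = 121 - 22 ≡ 7; y = λ·(11 - 7) - 17 ≡ 4. → (7, 4)
3A: (7, 4) + (11, 17). λ = (17 - 4)/(11 - 7) ≡ 13/4 mod 23. 4⁻¹ ≡ 6 (mod 23) since 4·6 = 24 ≡ 1, so λ ≡ 9.
  x = λ² - 7 - 11 = 81 - 18 ≡ 17; y = λ·(7 - 17) - 4 ≡ 21. → (17, 21)
3A = (17, 21).
Next 2B:
Repeated addition: build up to 2B.
2B: tangent at (13, 2): λ = (3·13² + 11)/(2·2) ≡ 12/4. 4⁻¹ ≡ 6 (mod 23), so λ ≡ 12·6 ≡ 3.
  x = λ² - 13 - 13 = 9 - 26 ≡ 6; y = λ·(13 - 6) - 2 ≡ 19. → (6, 19)
2B = (6, 19).
Finally 3A + 2B:
(17, 21) + (6, 19). λ = (19 - 21)/(6 - 17) ≡ 21/12 mod 23. 12⁻¹ ≡ 2 (mod 23), so λ ≡ 19.
  x = λ² - 17 - 6 = 361 - 23 ≡ 16; y = λ·(17 - 16) - 21 ≡ 21. → (16, 21)

(16, 21)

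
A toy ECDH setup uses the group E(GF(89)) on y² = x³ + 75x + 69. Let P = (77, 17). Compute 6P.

Repeated addition: build up to 6P.
2P: tangent at (77, 17): λ = (3·77² + 75)/(2·17) ≡ 62/34. 34⁻¹ ≡ 55 (mod 89) since 34·55 = 1870 ≡ 1, so λ ≡ 62·55 ≡ 28.
  x = λ² - 77 - 77 = 784 - 154 ≡ 7; y = λ·(77 - 7) - 17 ≡ 74. → (7, 74)
3P: (7, 74) + (77, 17). λ = (17 - 74)/(77 - 7) ≡ 32/70 mod 89. 70⁻¹ ≡ 14 (mod 89), so λ ≡ 3.
  x = λ² - 7 - 77 = 9 - 84 ≡ 14; y = λ·(7 - 14) - 74 ≡ 83. → (14, 83)
4P: (14, 83) + (77, 17). λ = (17 - 83)/(77 - 14) ≡ 23/63 mod 89. 63⁻¹ ≡ 65 (mod 89), so λ ≡ 71.
  x = λ² - 14 - 77 = 5041 - 91 ≡ 55; y = λ·(14 - 55) - 83 ≡ 32. → (55, 32)
5P: (55, 32) + (77, 17). λ = (17 - 32)/(77 - 55) ≡ 74/22 mod 89. 22⁻¹ ≡ 85 (mod 89) since 22·85 = 1870 ≡ 1, so λ ≡ 60.
  x = λ² - 55 - 77 = 3600 - 132 ≡ 86; y = λ·(55 - 86) - 32 ≡ 66. → (86, 66)
6P: (86, 66) + (77, 17). λ = (17 - 66)/(77 - 86) ≡ 40/80 mod 89. 80⁻¹ ≡ 79 (mod 89), so λ ≡ 45.
  x = λ² - 86 - 77 = 2025 - 163 ≡ 82; y = λ·(86 - 82) - 66 ≡ 25. → (82, 25)

(82, 25)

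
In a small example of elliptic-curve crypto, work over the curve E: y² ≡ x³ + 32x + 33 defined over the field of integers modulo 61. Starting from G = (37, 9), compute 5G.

Double-and-add on 5 = (101)₂. Start with G = (37, 9) for the leading 1-bit.
double: tangent at (37, 9): λ = (3·37² + 32)/(2·9) ≡ 52/18. 18⁻¹ ≡ 17 (mod 61), so λ ≡ 52·17 ≡ 30.
  x = λ² - 37 - 37 = 900 - 74 ≡ 33; y = λ·(37 - 33) - 9 ≡ 50. → (33, 50)
double: tangent at (33, 50): λ = (3·33² + 32)/(2·50) ≡ 5/39. 39⁻¹ ≡ 36 (mod 61), so λ ≡ 5·36 ≡ 58.
  x = λ² - 33 - 33 = 3364 - 66 ≡ 4; y = λ·(33 - 4) - 50 ≡ 46. → (4, 46)
add G: (4, 46) + (37, 9). λ = (9 - 46)/(37 - 4) ≡ 24/33 mod 61. 33⁻¹ ≡ 37 (mod 61) since 33·37 = 1221 ≡ 1, so λ ≡ 34.
  x = λ² - 4 - 37 = 1156 - 41 ≡ 17; y = λ·(4 - 17) - 46 ≡ 0. → (17, 0)

(17, 0)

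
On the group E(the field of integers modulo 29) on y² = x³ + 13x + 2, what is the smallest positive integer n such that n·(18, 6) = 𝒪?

2P: tangent at (18, 6): λ = (3·18² + 13)/(2·6) ≡ 28/12. 12⁻¹ ≡ 17 (mod 29) since 12·17 = 204 ≡ 1, so λ ≡ 28·17 ≡ 12.
  x = λ² - 18 - 18 = 144 - 36 ≡ 21; y = λ·(18 - 21) - 6 ≡ 16. → (21, 16)
3P: (21, 16) + (18, 6). λ = (6 - 16)/(18 - 21) ≡ 19/26 mod 29. 26⁻¹ ≡ 19 (mod 29) since 26·19 = 494 ≡ 1, so λ ≡ 13.
  x = λ² - 21 - 18 = 169 - 39 ≡ 14; y = λ·(21 - 14) - 16 ≡ 17. → (14, 17)
4P: (14, 17) + (18, 6). λ = (6 - 17)/(18 - 14) ≡ 18/4 mod 29. 4⁻¹ ≡ 22 (mod 29) since 4·22 = 88 ≡ 1, so λ ≡ 19.
  x = λ² - 14 - 18 = 361 - 32 ≡ 10; y = λ·(14 - 10) - 17 ≡ 1. → (10, 1)
5P: (10, 1) + (18, 6). λ = (6 - 1)/(18 - 10) ≡ 5/8 mod 29. 8⁻¹ ≡ 11 (mod 29), so λ ≡ 26.
  x = λ² - 10 - 18 = 676 - 28 ≡ 10; y = λ·(10 - 10) - 1 ≡ 28. → (10, 28)
6P: (10, 28) + (18, 6). λ = (6 - 28)/(18 - 10) ≡ 7/8 mod 29. 8⁻¹ ≡ 11 (mod 29) since 8·11 = 88 ≡ 1, so λ ≡ 19.
  x = λ² - 10 - 18 = 361 - 28 ≡ 14; y = λ·(10 - 14) - 28 ≡ 12. → (14, 12)
7P: (14, 12) + (18, 6). λ = (6 - 12)/(18 - 14) ≡ 23/4 mod 29. 4⁻¹ ≡ 22 (mod 29) since 4·22 = 88 ≡ 1, so λ ≡ 13.
  x = λ² - 14 - 18 = 169 - 32 ≡ 21; y = λ·(14 - 21) - 12 ≡ 13. → (21, 13)
8P: (21, 13) + (18, 6). λ = (6 - 13)/(18 - 21) ≡ 22/26 mod 29. 26⁻¹ ≡ 19 (mod 29) since 26·19 = 494 ≡ 1, so λ ≡ 12.
  x = λ² - 21 - 18 = 144 - 39 ≡ 18; y = λ·(21 - 18) - 13 ≡ 23. → (18, 23)
9P: (18, 23) + (18, 6): same x and y₁ ≡ -y₂, so the sum is 𝒪.
9P = 𝒪, so the order is 9.

9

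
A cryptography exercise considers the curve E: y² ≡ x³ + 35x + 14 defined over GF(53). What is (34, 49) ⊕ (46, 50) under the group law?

(34, 49) + (46, 50). λ = (50 - 49)/(46 - 34) ≡ 1/12 mod 53. 12⁻¹ ≡ 31 (mod 53) since 12·31 = 372 ≡ 1, so λ ≡ 31.
  x = λ² - 34 - 46 = 961 - 80 ≡ 33; y = λ·(34 - 33) - 49 ≡ 35. → (33, 35)

(33, 35)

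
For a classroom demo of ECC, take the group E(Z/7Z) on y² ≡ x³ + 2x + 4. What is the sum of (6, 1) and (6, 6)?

The two points share x = 6 and their y-coordinates satisfy 1 + 6 ≡ 0 (mod 7), so they are inverses. Their sum is the point at infinity.

O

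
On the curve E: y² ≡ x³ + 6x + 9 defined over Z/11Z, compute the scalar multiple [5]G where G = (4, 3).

(9, 0)

Repeated addition: build up to 5G.
2G: tangent at (4, 3): λ = (3·4² + 6)/(2·3) ≡ 10/6. 6⁻¹ ≡ 2 (mod 11) since 6·2 = 12 ≡ 1, so λ ≡ 10·2 ≡ 9.
  x = λ² - 4 - 4 = 81 - 8 ≡ 7; y = λ·(4 - 7) - 3 ≡ 3. → (7, 3)
3G: (7, 3) + (4, 3). λ = (3 - 3)/(4 - 7) ≡ 0/8 mod 11. 8⁻¹ ≡ 7 (mod 11), so λ ≡ 0.
  x = λ² - 7 - 4 = 0 - 11 ≡ 0; y = λ·(7 - 0) - 3 ≡ 8. → (0, 8)
4G: (0, 8) + (4, 3). λ = (3 - 8)/(4 - 0) ≡ 6/4 mod 11. 4⁻¹ ≡ 3 (mod 11) since 4·3 = 12 ≡ 1, so λ ≡ 7.
  x = λ² - 0 - 4 = 49 - 4 ≡ 1; y = λ·(0 - 1) - 8 ≡ 7. → (1, 7)
5G: (1, 7) + (4, 3). λ = (3 - 7)/(4 - 1) ≡ 7/3 mod 11. 3⁻¹ ≡ 4 (mod 11) since 3·4 = 12 ≡ 1, so λ ≡ 6.
  x = λ² - 1 - 4 = 36 - 5 ≡ 9; y = λ·(1 - 9) - 7 ≡ 0. → (9, 0)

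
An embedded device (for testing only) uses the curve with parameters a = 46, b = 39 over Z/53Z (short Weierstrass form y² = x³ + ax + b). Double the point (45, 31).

(25, 15)

tangent at (45, 31): λ = (3·45² + 46)/(2·31) ≡ 26/9. 9⁻¹ ≡ 6 (mod 53), so λ ≡ 26·6 ≡ 50.
  x = λ² - 45 - 45 = 2500 - 90 ≡ 25; y = λ·(45 - 25) - 31 ≡ 15. → (25, 15)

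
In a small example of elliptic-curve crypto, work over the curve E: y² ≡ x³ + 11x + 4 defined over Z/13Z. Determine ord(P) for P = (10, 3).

3

2P: tangent at (10, 3): λ = (3·10² + 11)/(2·3) ≡ 12/6. 6⁻¹ ≡ 11 (mod 13), so λ ≡ 12·11 ≡ 2.
  x = λ² - 10 - 10 = 4 - 20 ≡ 10; y = λ·(10 - 10) - 3 ≡ 10. → (10, 10)
3P: (10, 10) + (10, 3): same x and y₁ ≡ -y₂, so the sum is 𝒪.
3P = 𝒪, so the order is 3.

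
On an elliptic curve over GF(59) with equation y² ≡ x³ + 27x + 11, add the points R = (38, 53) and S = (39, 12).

(11, 20)

(38, 53) + (39, 12). λ = (12 - 53)/(39 - 38) ≡ 18/1 mod 59. 1⁻¹ ≡ 1 (mod 59) since 1·1 = 1 ≡ 1, so λ ≡ 18.
  x = λ² - 38 - 39 = 324 - 77 ≡ 11; y = λ·(38 - 11) - 53 ≡ 20. → (11, 20)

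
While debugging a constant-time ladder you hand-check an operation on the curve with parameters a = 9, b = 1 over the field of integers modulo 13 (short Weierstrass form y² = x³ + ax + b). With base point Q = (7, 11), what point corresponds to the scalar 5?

Repeated addition: build up to 5Q.
2Q: tangent at (7, 11): λ = (3·7² + 9)/(2·11) ≡ 0/9. 9⁻¹ ≡ 3 (mod 13) since 9·3 = 27 ≡ 1, so λ ≡ 0·3 ≡ 0.
  x = λ² - 7 - 7 = 0 - 14 ≡ 12; y = λ·(7 - 12) - 11 ≡ 2. → (12, 2)
3Q: (12, 2) + (7, 11). λ = (11 - 2)/(7 - 12) ≡ 9/8 mod 13. 8⁻¹ ≡ 5 (mod 13), so λ ≡ 6.
  x = λ² - 12 - 7 = 36 - 19 ≡ 4; y = λ·(12 - 4) - 2 ≡ 7. → (4, 7)
4Q: (4, 7) + (7, 11). λ = (11 - 7)/(7 - 4) ≡ 4/3 mod 13. 3⁻¹ ≡ 9 (mod 13) since 3·9 = 27 ≡ 1, so λ ≡ 10.
  x = λ² - 4 - 7 = 100 - 11 ≡ 11; y = λ·(4 - 11) - 7 ≡ 1. → (11, 1)
5Q: (11, 1) + (7, 11). λ = (11 - 1)/(7 - 11) ≡ 10/9 mod 13. 9⁻¹ ≡ 3 (mod 13), so λ ≡ 4.
  x = λ² - 11 - 7 = 16 - 18 ≡ 11; y = λ·(11 - 11) - 1 ≡ 12. → (11, 12)

(11, 12)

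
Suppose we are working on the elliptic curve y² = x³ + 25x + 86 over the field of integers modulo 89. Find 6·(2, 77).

Write G = (2, 77).
Double-and-add on 6 = (110)₂. Start with G = (2, 77) for the leading 1-bit.
double: tangent at (2, 77): λ = (3·2² + 25)/(2·77) ≡ 37/65. 65⁻¹ ≡ 63 (mod 89), so λ ≡ 37·63 ≡ 17.
  x = λ² - 2 - 2 = 289 - 4 ≡ 18; y = λ·(2 - 18) - 77 ≡ 7. → (18, 7)
add G: (18, 7) + (2, 77). λ = (77 - 7)/(2 - 18) ≡ 70/73 mod 89. 73⁻¹ ≡ 50 (mod 89), so λ ≡ 29.
  x = λ² - 18 - 2 = 841 - 20 ≡ 20; y = λ·(18 - 20) - 7 ≡ 24. → (20, 24)
double: tangent at (20, 24): λ = (3·20² + 25)/(2·24) ≡ 68/48. 48⁻¹ ≡ 13 (mod 89), so λ ≡ 68·13 ≡ 83.
  x = λ² - 20 - 20 = 6889 - 40 ≡ 85; y = λ·(20 - 85) - 24 ≡ 10. → (85, 10)

(85, 10)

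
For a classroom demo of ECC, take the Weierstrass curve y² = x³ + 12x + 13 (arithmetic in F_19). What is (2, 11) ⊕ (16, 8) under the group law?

(2, 11) + (16, 8). λ = (8 - 11)/(16 - 2) ≡ 16/14 mod 19. 14⁻¹ ≡ 15 (mod 19) since 14·15 = 210 ≡ 1, so λ ≡ 12.
  x = λ² - 2 - 16 = 144 - 18 ≡ 12; y = λ·(2 - 12) - 11 ≡ 2. → (12, 2)

(12, 2)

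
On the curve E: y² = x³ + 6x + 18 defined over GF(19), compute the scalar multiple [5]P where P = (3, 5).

Repeated addition: build up to 5P.
2P: tangent at (3, 5): λ = (3·3² + 6)/(2·5) ≡ 14/10. 10⁻¹ ≡ 2 (mod 19), so λ ≡ 14·2 ≡ 9.
  x = λ² - 3 - 3 = 81 - 6 ≡ 18; y = λ·(3 - 18) - 5 ≡ 12. → (18, 12)
3P: (18, 12) + (3, 5). λ = (5 - 12)/(3 - 18) ≡ 12/4 mod 19. 4⁻¹ ≡ 5 (mod 19), so λ ≡ 3.
  x = λ² - 18 - 3 = 9 - 21 ≡ 7; y = λ·(18 - 7) - 12 ≡ 2. → (7, 2)
4P: (7, 2) + (3, 5). λ = (5 - 2)/(3 - 7) ≡ 3/15 mod 19. 15⁻¹ ≡ 14 (mod 19), so λ ≡ 4.
  x = λ² - 7 - 3 = 16 - 10 ≡ 6; y = λ·(7 - 6) - 2 ≡ 2. → (6, 2)
5P: (6, 2) + (3, 5). λ = (5 - 2)/(3 - 6) ≡ 3/16 mod 19. 16⁻¹ ≡ 6 (mod 19) since 16·6 = 96 ≡ 1, so λ ≡ 18.
  x = λ² - 6 - 3 = 324 - 9 ≡ 11; y = λ·(6 - 11) - 2 ≡ 3. → (11, 3)

(11, 3)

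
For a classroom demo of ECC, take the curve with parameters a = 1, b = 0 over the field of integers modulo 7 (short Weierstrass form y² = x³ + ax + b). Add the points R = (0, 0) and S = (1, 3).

(0, 0) + (1, 3). λ = (3 - 0)/(1 - 0) ≡ 3/1 mod 7. 1⁻¹ ≡ 1 (mod 7), so λ ≡ 3.
  x = λ² - 0 - 1 = 9 - 1 ≡ 1; y = λ·(0 - 1) - 0 ≡ 4. → (1, 4)

(1, 4)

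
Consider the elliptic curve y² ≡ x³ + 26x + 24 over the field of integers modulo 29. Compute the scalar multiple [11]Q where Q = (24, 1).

Repeated addition: build up to 11Q.
2Q: tangent at (24, 1): λ = (3·24² + 26)/(2·1) ≡ 14/2. 2⁻¹ ≡ 15 (mod 29), so λ ≡ 14·15 ≡ 7.
  x = λ² - 24 - 24 = 49 - 48 ≡ 1; y = λ·(24 - 1) - 1 ≡ 15. → (1, 15)
3Q: (1, 15) + (24, 1). λ = (1 - 15)/(24 - 1) ≡ 15/23 mod 29. 23⁻¹ ≡ 24 (mod 29), so λ ≡ 12.
  x = λ² - 1 - 24 = 144 - 25 ≡ 3; y = λ·(1 - 3) - 15 ≡ 19. → (3, 19)
4Q: (3, 19) + (24, 1). λ = (1 - 19)/(24 - 3) ≡ 11/21 mod 29. 21⁻¹ ≡ 18 (mod 29), so λ ≡ 24.
  x = λ² - 3 - 24 = 576 - 27 ≡ 27; y = λ·(3 - 27) - 19 ≡ 14. → (27, 14)
5Q: (27, 14) + (24, 1). λ = (1 - 14)/(24 - 27) ≡ 16/26 mod 29. 26⁻¹ ≡ 19 (mod 29), so λ ≡ 14.
  x = λ² - 27 - 24 = 196 - 51 ≡ 0; y = λ·(27 - 0) - 14 ≡ 16. → (0, 16)
6Q: (0, 16) + (24, 1). λ = (1 - 16)/(24 - 0) ≡ 14/24 mod 29. 24⁻¹ ≡ 23 (mod 29) since 24·23 = 552 ≡ 1, so λ ≡ 3.
  x = λ² - 0 - 24 = 9 - 24 ≡ 14; y = λ·(0 - 14) - 16 ≡ 0. → (14, 0)
7Q: (14, 0) + (24, 1). λ = (1 - 0)/(24 - 14) ≡ 1/10 mod 29. 10⁻¹ ≡ 3 (mod 29) since 10·3 = 30 ≡ 1, so λ ≡ 3.
  x = λ² - 14 - 24 = 9 - 38 ≡ 0; y = λ·(14 - 0) - 0 ≡ 13. → (0, 13)
8Q: (0, 13) + (24, 1). λ = (1 - 13)/(24 - 0) ≡ 17/24 mod 29. 24⁻¹ ≡ 23 (mod 29), so λ ≡ 14.
  x = λ² - 0 - 24 = 196 - 24 ≡ 27; y = λ·(0 - 27) - 13 ≡ 15. → (27, 15)
9Q: (27, 15) + (24, 1). λ = (1 - 15)/(24 - 27) ≡ 15/26 mod 29. 26⁻¹ ≡ 19 (mod 29), so λ ≡ 24.
  x = λ² - 27 - 24 = 576 - 51 ≡ 3; y = λ·(27 - 3) - 15 ≡ 10. → (3, 10)
10Q: (3, 10) + (24, 1). λ = (1 - 10)/(24 - 3) ≡ 20/21 mod 29. 21⁻¹ ≡ 18 (mod 29) since 21·18 = 378 ≡ 1, so λ ≡ 12.
  x = λ² - 3 - 24 = 144 - 27 ≡ 1; y = λ·(3 - 1) - 10 ≡ 14. → (1, 14)
11Q: (1, 14) + (24, 1). λ = (1 - 14)/(24 - 1) ≡ 16/23 mod 29. 23⁻¹ ≡ 24 (mod 29), so λ ≡ 7.
  x = λ² - 1 - 24 = 49 - 25 ≡ 24; y = λ·(1 - 24) - 14 ≡ 28. → (24, 28)

(24, 28)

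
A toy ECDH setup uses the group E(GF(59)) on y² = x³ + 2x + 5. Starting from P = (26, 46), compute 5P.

Repeated addition: build up to 5P.
2P: tangent at (26, 46): λ = (3·26² + 2)/(2·46) ≡ 24/33. 33⁻¹ ≡ 34 (mod 59), so λ ≡ 24·34 ≡ 49.
  x = λ² - 26 - 26 = 2401 - 52 ≡ 48; y = λ·(26 - 48) - 46 ≡ 56. → (48, 56)
3P: (48, 56) + (26, 46). λ = (46 - 56)/(26 - 48) ≡ 49/37 mod 59. 37⁻¹ ≡ 8 (mod 59), so λ ≡ 38.
  x = λ² - 48 - 26 = 1444 - 74 ≡ 13; y = λ·(48 - 13) - 56 ≡ 35. → (13, 35)
4P: (13, 35) + (26, 46). λ = (46 - 35)/(26 - 13) ≡ 11/13 mod 59. 13⁻¹ ≡ 50 (mod 59), so λ ≡ 19.
  x = λ² - 13 - 26 = 361 - 39 ≡ 27; y = λ·(13 - 27) - 35 ≡ 53. → (27, 53)
5P: (27, 53) + (26, 46). λ = (46 - 53)/(26 - 27) ≡ 52/58 mod 59. 58⁻¹ ≡ 58 (mod 59), so λ ≡ 7.
  x = λ² - 27 - 26 = 49 - 53 ≡ 55; y = λ·(27 - 55) - 53 ≡ 46. → (55, 46)

(55, 46)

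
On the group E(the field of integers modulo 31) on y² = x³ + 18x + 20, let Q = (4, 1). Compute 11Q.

(18, 10)

Repeated addition: build up to 11Q.
2Q: tangent at (4, 1): λ = (3·4² + 18)/(2·1) ≡ 4/2. 2⁻¹ ≡ 16 (mod 31) since 2·16 = 32 ≡ 1, so λ ≡ 4·16 ≡ 2.
  x = λ² - 4 - 4 = 4 - 8 ≡ 27; y = λ·(4 - 27) - 1 ≡ 15. → (27, 15)
3Q: (27, 15) + (4, 1). λ = (1 - 15)/(4 - 27) ≡ 17/8 mod 31. 8⁻¹ ≡ 4 (mod 31), so λ ≡ 6.
  x = λ² - 27 - 4 = 36 - 31 ≡ 5; y = λ·(27 - 5) - 15 ≡ 24. → (5, 24)
4Q: (5, 24) + (4, 1). λ = (1 - 24)/(4 - 5) ≡ 8/30 mod 31. 30⁻¹ ≡ 30 (mod 31), so λ ≡ 23.
  x = λ² - 5 - 4 = 529 - 9 ≡ 24; y = λ·(5 - 24) - 24 ≡ 4. → (24, 4)
5Q: (24, 4) + (4, 1). λ = (1 - 4)/(4 - 24) ≡ 28/11 mod 31. 11⁻¹ ≡ 17 (mod 31) since 11·17 = 187 ≡ 1, so λ ≡ 11.
  x = λ² - 24 - 4 = 121 - 28 ≡ 0; y = λ·(24 - 0) - 4 ≡ 12. → (0, 12)
6Q: (0, 12) + (4, 1). λ = (1 - 12)/(4 - 0) ≡ 20/4 mod 31. 4⁻¹ ≡ 8 (mod 31) since 4·8 = 32 ≡ 1, so λ ≡ 5.
  x = λ² - 0 - 4 = 25 - 4 ≡ 21; y = λ·(0 - 21) - 12 ≡ 7. → (21, 7)
7Q: (21, 7) + (4, 1). λ = (1 - 7)/(4 - 21) ≡ 25/14 mod 31. 14⁻¹ ≡ 20 (mod 31), so λ ≡ 4.
  x = λ² - 21 - 4 = 16 - 25 ≡ 22; y = λ·(21 - 22) - 7 ≡ 20. → (22, 20)
8Q: (22, 20) + (4, 1). λ = (1 - 20)/(4 - 22) ≡ 12/13 mod 31. 13⁻¹ ≡ 12 (mod 31), so λ ≡ 20.
  x = λ² - 22 - 4 = 400 - 26 ≡ 2; y = λ·(22 - 2) - 20 ≡ 8. → (2, 8)
9Q: (2, 8) + (4, 1). λ = (1 - 8)/(4 - 2) ≡ 24/2 mod 31. 2⁻¹ ≡ 16 (mod 31), so λ ≡ 12.
  x = λ² - 2 - 4 = 144 - 6 ≡ 14; y = λ·(2 - 14) - 8 ≡ 3. → (14, 3)
10Q: (14, 3) + (4, 1). λ = (1 - 3)/(4 - 14) ≡ 29/21 mod 31. 21⁻¹ ≡ 3 (mod 31), so λ ≡ 25.
  x = λ² - 14 - 4 = 625 - 18 ≡ 18; y = λ·(14 - 18) - 3 ≡ 21. → (18, 21)
11Q: (18, 21) + (4, 1). λ = (1 - 21)/(4 - 18) ≡ 11/17 mod 31. 17⁻¹ ≡ 11 (mod 31), so λ ≡ 28.
  x = λ² - 18 - 4 = 784 - 22 ≡ 18; y = λ·(18 - 18) - 21 ≡ 10. → (18, 10)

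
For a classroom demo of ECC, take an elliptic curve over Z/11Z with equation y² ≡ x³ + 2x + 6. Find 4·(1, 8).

(5, 3)

Write P = (1, 8).
Double-and-add on 4 = (100)₂. Start with P = (1, 8) for the leading 1-bit.
double: tangent at (1, 8): λ = (3·1² + 2)/(2·8) ≡ 5/5. 5⁻¹ ≡ 9 (mod 11) since 5·9 = 45 ≡ 1, so λ ≡ 5·9 ≡ 1.
  x = λ² - 1 - 1 = 1 - 2 ≡ 10; y = λ·(1 - 10) - 8 ≡ 5. → (10, 5)
double: tangent at (10, 5): λ = (3·10² + 2)/(2·5) ≡ 5/10. 10⁻¹ ≡ 10 (mod 11), so λ ≡ 5·10 ≡ 6.
  x = λ² - 10 - 10 = 36 - 20 ≡ 5; y = λ·(10 - 5) - 5 ≡ 3. → (5, 3)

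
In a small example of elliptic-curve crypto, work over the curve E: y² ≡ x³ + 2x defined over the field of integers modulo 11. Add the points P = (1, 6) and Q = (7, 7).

(7, 4)

(1, 6) + (7, 7). λ = (7 - 6)/(7 - 1) ≡ 1/6 mod 11. 6⁻¹ ≡ 2 (mod 11), so λ ≡ 2.
  x = λ² - 1 - 7 = 4 - 8 ≡ 7; y = λ·(1 - 7) - 6 ≡ 4. → (7, 4)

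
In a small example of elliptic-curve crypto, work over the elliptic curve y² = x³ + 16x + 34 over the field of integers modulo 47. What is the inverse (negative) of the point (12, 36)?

(12, 11)

-(12, 36) = (12, -36 mod 47) = (12, 11).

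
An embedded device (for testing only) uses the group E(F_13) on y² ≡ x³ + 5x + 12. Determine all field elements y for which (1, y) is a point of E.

none

x³ + 5x + 12 = 18 ≡ 5 (mod 13).
5 is a non-residue mod 13; no y exists.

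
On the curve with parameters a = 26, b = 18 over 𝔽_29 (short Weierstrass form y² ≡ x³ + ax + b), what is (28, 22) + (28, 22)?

tangent at (28, 22): λ = (3·28² + 26)/(2·22) ≡ 0/15. 15⁻¹ ≡ 2 (mod 29) since 15·2 = 30 ≡ 1, so λ ≡ 0·2 ≡ 0.
  x = λ² - 28 - 28 = 0 - 56 ≡ 2; y = λ·(28 - 2) - 22 ≡ 7. → (2, 7)

(2, 7)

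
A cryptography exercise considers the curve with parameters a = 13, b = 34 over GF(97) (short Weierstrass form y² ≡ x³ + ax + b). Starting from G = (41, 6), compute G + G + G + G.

(1, 57)

Repeated addition: build up to 4G.
2G: tangent at (41, 6): λ = (3·41² + 13)/(2·6) ≡ 12/12. 12⁻¹ ≡ 89 (mod 97), so λ ≡ 12·89 ≡ 1.
  x = λ² - 41 - 41 = 1 - 82 ≡ 16; y = λ·(41 - 16) - 6 ≡ 19. → (16, 19)
3G: (16, 19) + (41, 6). λ = (6 - 19)/(41 - 16) ≡ 84/25 mod 97. 25⁻¹ ≡ 66 (mod 97), so λ ≡ 15.
  x = λ² - 16 - 41 = 225 - 57 ≡ 71; y = λ·(16 - 71) - 19 ≡ 29. → (71, 29)
4G: (71, 29) + (41, 6). λ = (6 - 29)/(41 - 71) ≡ 74/67 mod 97. 67⁻¹ ≡ 42 (mod 97) since 67·42 = 2814 ≡ 1, so λ ≡ 4.
  x = λ² - 71 - 41 = 16 - 112 ≡ 1; y = λ·(71 - 1) - 29 ≡ 57. → (1, 57)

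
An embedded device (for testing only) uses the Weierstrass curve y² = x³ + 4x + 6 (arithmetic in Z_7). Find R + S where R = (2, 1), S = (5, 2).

(4, 3)

(2, 1) + (5, 2). λ = (2 - 1)/(5 - 2) ≡ 1/3 mod 7. 3⁻¹ ≡ 5 (mod 7), so λ ≡ 5.
  x = λ² - 2 - 5 = 25 - 7 ≡ 4; y = λ·(2 - 4) - 1 ≡ 3. → (4, 3)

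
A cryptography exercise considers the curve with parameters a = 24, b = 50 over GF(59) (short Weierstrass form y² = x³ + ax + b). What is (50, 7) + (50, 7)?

(22, 55)

tangent at (50, 7): λ = (3·50² + 24)/(2·7) ≡ 31/14. 14⁻¹ ≡ 38 (mod 59) since 14·38 = 532 ≡ 1, so λ ≡ 31·38 ≡ 57.
  x = λ² - 50 - 50 = 3249 - 100 ≡ 22; y = λ·(50 - 22) - 7 ≡ 55. → (22, 55)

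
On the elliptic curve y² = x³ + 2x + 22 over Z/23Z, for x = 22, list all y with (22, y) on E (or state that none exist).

none

x³ + 2x + 22 = 10714 ≡ 19 (mod 23).
19 is a non-residue mod 23; no y exists.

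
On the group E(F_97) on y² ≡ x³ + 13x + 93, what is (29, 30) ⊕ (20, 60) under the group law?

(29, 30) + (20, 60). λ = (60 - 30)/(20 - 29) ≡ 30/88 mod 97. 88⁻¹ ≡ 43 (mod 97) since 88·43 = 3784 ≡ 1, so λ ≡ 29.
  x = λ² - 29 - 20 = 841 - 49 ≡ 16; y = λ·(29 - 16) - 30 ≡ 56. → (16, 56)

(16, 56)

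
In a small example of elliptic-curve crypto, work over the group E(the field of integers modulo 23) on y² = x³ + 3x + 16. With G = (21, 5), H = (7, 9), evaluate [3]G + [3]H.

First 3G:
Repeated addition: build up to 3G.
2G: tangent at (21, 5): λ = (3·21² + 3)/(2·5) ≡ 15/10. 10⁻¹ ≡ 7 (mod 23), so λ ≡ 15·7 ≡ 13.
  x = λ² - 21 - 21 = 169 - 42 ≡ 12; y = λ·(21 - 12) - 5 ≡ 20. → (12, 20)
3G: (12, 20) + (21, 5). λ = (5 - 20)/(21 - 12) ≡ 8/9 mod 23. 9⁻¹ ≡ 18 (mod 23), so λ ≡ 6.
  x = λ² - 12 - 21 = 36 - 33 ≡ 3; y = λ·(12 - 3) - 20 ≡ 11. → (3, 11)
3G = (3, 11).
Next 3H:
Repeated addition: build up to 3H.
2H: tangent at (7, 9): λ = (3·7² + 3)/(2·9) ≡ 12/18. 18⁻¹ ≡ 9 (mod 23) since 18·9 = 162 ≡ 1, so λ ≡ 12·9 ≡ 16.
  x = λ² - 7 - 7 = 256 - 14 ≡ 12; y = λ·(7 - 12) - 9 ≡ 3. → (12, 3)
3H: (12, 3) + (7, 9). λ = (9 - 3)/(7 - 12) ≡ 6/18 mod 23. 18⁻¹ ≡ 9 (mod 23), so λ ≡ 8.
  x = λ² - 12 - 7 = 64 - 19 ≡ 22; y = λ·(12 - 22) - 3 ≡ 9. → (22, 9)
3H = (22, 9).
Finally 3G + 3H:
(3, 11) + (22, 9). λ = (9 - 11)/(22 - 3) ≡ 21/19 mod 23. 19⁻¹ ≡ 17 (mod 23), so λ ≡ 12.
  x = λ² - 3 - 22 = 144 - 25 ≡ 4; y = λ·(3 - 4) - 11 ≡ 0. → (4, 0)

(4, 0)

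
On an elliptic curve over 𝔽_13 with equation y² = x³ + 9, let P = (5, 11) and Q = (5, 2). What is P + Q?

O

The two points share x = 5 and their y-coordinates satisfy 11 + 2 ≡ 0 (mod 13), so they are inverses. Their sum is the point at infinity.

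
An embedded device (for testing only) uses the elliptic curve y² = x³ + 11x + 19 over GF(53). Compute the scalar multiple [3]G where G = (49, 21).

(30, 1)

Repeated addition: build up to 3G.
2G: tangent at (49, 21): λ = (3·49² + 11)/(2·21) ≡ 6/42. 42⁻¹ ≡ 24 (mod 53) since 42·24 = 1008 ≡ 1, so λ ≡ 6·24 ≡ 38.
  x = λ² - 49 - 49 = 1444 - 98 ≡ 21; y = λ·(49 - 21) - 21 ≡ 36. → (21, 36)
3G: (21, 36) + (49, 21). λ = (21 - 36)/(49 - 21) ≡ 38/28 mod 53. 28⁻¹ ≡ 36 (mod 53), so λ ≡ 43.
  x = λ² - 21 - 49 = 1849 - 70 ≡ 30; y = λ·(21 - 30) - 36 ≡ 1. → (30, 1)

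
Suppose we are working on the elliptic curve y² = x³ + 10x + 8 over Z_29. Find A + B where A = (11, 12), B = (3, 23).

(11, 17)

(11, 12) + (3, 23). λ = (23 - 12)/(3 - 11) ≡ 11/21 mod 29. 21⁻¹ ≡ 18 (mod 29), so λ ≡ 24.
  x = λ² - 11 - 3 = 576 - 14 ≡ 11; y = λ·(11 - 11) - 12 ≡ 17. → (11, 17)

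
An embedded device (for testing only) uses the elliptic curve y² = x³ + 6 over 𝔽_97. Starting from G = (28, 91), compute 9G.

(18, 55)

Repeated addition: build up to 9G.
2G: tangent at (28, 91): λ = (3·28² + 0)/(2·91) ≡ 24/85. 85⁻¹ ≡ 8 (mod 97), so λ ≡ 24·8 ≡ 95.
  x = λ² - 28 - 28 = 9025 - 56 ≡ 45; y = λ·(28 - 45) - 91 ≡ 40. → (45, 40)
3G: (45, 40) + (28, 91). λ = (91 - 40)/(28 - 45) ≡ 51/80 mod 97. 80⁻¹ ≡ 57 (mod 97) since 80·57 = 4560 ≡ 1, so λ ≡ 94.
  x = λ² - 45 - 28 = 8836 - 73 ≡ 33; y = λ·(45 - 33) - 40 ≡ 21. → (33, 21)
4G: (33, 21) + (28, 91). λ = (91 - 21)/(28 - 33) ≡ 70/92 mod 97. 92⁻¹ ≡ 58 (mod 97) since 92·58 = 5336 ≡ 1, so λ ≡ 83.
  x = λ² - 33 - 28 = 6889 - 61 ≡ 38; y = λ·(33 - 38) - 21 ≡ 49. → (38, 49)
5G: (38, 49) + (28, 91). λ = (91 - 49)/(28 - 38) ≡ 42/87 mod 97. 87⁻¹ ≡ 29 (mod 97), so λ ≡ 54.
  x = λ² - 38 - 28 = 2916 - 66 ≡ 37; y = λ·(38 - 37) - 49 ≡ 5. → (37, 5)
6G: (37, 5) + (28, 91). λ = (91 - 5)/(28 - 37) ≡ 86/88 mod 97. 88⁻¹ ≡ 43 (mod 97), so λ ≡ 12.
  x = λ² - 37 - 28 = 144 - 65 ≡ 79; y = λ·(37 - 79) - 5 ≡ 73. → (79, 73)
7G: (79, 73) + (28, 91). λ = (91 - 73)/(28 - 79) ≡ 18/46 mod 97. 46⁻¹ ≡ 19 (mod 97), so λ ≡ 51.
  x = λ² - 79 - 28 = 2601 - 107 ≡ 69; y = λ·(79 - 69) - 73 ≡ 49. → (69, 49)
8G: (69, 49) + (28, 91). λ = (91 - 49)/(28 - 69) ≡ 42/56 mod 97. 56⁻¹ ≡ 26 (mod 97), so λ ≡ 25.
  x = λ² - 69 - 28 = 625 - 97 ≡ 43; y = λ·(69 - 43) - 49 ≡ 19. → (43, 19)
9G: (43, 19) + (28, 91). λ = (91 - 19)/(28 - 43) ≡ 72/82 mod 97. 82⁻¹ ≡ 84 (mod 97), so λ ≡ 34.
  x = λ² - 43 - 28 = 1156 - 71 ≡ 18; y = λ·(43 - 18) - 19 ≡ 55. → (18, 55)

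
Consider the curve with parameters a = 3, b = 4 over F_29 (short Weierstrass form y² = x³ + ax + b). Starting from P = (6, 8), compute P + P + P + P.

(5, 17)

Repeated addition: build up to 4P.
2P: tangent at (6, 8): λ = (3·6² + 3)/(2·8) ≡ 24/16. 16⁻¹ ≡ 20 (mod 29), so λ ≡ 24·20 ≡ 16.
  x = λ² - 6 - 6 = 256 - 12 ≡ 12; y = λ·(6 - 12) - 8 ≡ 12. → (12, 12)
3P: (12, 12) + (6, 8). λ = (8 - 12)/(6 - 12) ≡ 25/23 mod 29. 23⁻¹ ≡ 24 (mod 29), so λ ≡ 20.
  x = λ² - 12 - 6 = 400 - 18 ≡ 5; y = λ·(12 - 5) - 12 ≡ 12. → (5, 12)
4P: (5, 12) + (6, 8). λ = (8 - 12)/(6 - 5) ≡ 25/1 mod 29. 1⁻¹ ≡ 1 (mod 29), so λ ≡ 25.
  x = λ² - 5 - 6 = 625 - 11 ≡ 5; y = λ·(5 - 5) - 12 ≡ 17. → (5, 17)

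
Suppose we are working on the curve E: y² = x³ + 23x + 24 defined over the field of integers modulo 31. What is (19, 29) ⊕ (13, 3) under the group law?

(4, 5)

(19, 29) + (13, 3). λ = (3 - 29)/(13 - 19) ≡ 5/25 mod 31. 25⁻¹ ≡ 5 (mod 31), so λ ≡ 25.
  x = λ² - 19 - 13 = 625 - 32 ≡ 4; y = λ·(19 - 4) - 29 ≡ 5. → (4, 5)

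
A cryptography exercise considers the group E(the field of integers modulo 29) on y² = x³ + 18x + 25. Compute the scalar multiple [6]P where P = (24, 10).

Double-and-add on 6 = (110)₂. Start with P = (24, 10) for the leading 1-bit.
double: tangent at (24, 10): λ = (3·24² + 18)/(2·10) ≡ 6/20. 20⁻¹ ≡ 16 (mod 29), so λ ≡ 6·16 ≡ 9.
  x = λ² - 24 - 24 = 81 - 48 ≡ 4; y = λ·(24 - 4) - 10 ≡ 25. → (4, 25)
add P: (4, 25) + (24, 10). λ = (10 - 25)/(24 - 4) ≡ 14/20 mod 29. 20⁻¹ ≡ 16 (mod 29), so λ ≡ 21.
  x = λ² - 4 - 24 = 441 - 28 ≡ 7; y = λ·(4 - 7) - 25 ≡ 28. → (7, 28)
double: tangent at (7, 28): λ = (3·7² + 18)/(2·28) ≡ 20/27. 27⁻¹ ≡ 14 (mod 29), so λ ≡ 20·14 ≡ 19.
  x = λ² - 7 - 7 = 361 - 14 ≡ 28; y = λ·(7 - 28) - 28 ≡ 8. → (28, 8)

(28, 8)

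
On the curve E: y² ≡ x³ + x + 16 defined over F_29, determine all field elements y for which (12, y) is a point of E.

x³ + 1x + 16 = 1756 ≡ 16 (mod 29).
Square roots of 16 mod 29: 4 and 25 (since 4² = 16 ≡ 16).

4, 25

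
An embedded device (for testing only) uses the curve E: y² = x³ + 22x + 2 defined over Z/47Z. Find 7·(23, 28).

(1, 42)

Write P = (23, 28).
Repeated addition: build up to 7P.
2P: tangent at (23, 28): λ = (3·23² + 22)/(2·28) ≡ 11/9. 9⁻¹ ≡ 21 (mod 47), so λ ≡ 11·21 ≡ 43.
  x = λ² - 23 - 23 = 1849 - 46 ≡ 17; y = λ·(23 - 17) - 28 ≡ 42. → (17, 42)
3P: (17, 42) + (23, 28). λ = (28 - 42)/(23 - 17) ≡ 33/6 mod 47. 6⁻¹ ≡ 8 (mod 47) since 6·8 = 48 ≡ 1, so λ ≡ 29.
  x = λ² - 17 - 23 = 841 - 40 ≡ 2; y = λ·(17 - 2) - 42 ≡ 17. → (2, 17)
4P: (2, 17) + (23, 28). λ = (28 - 17)/(23 - 2) ≡ 11/21 mod 47. 21⁻¹ ≡ 9 (mod 47), so λ ≡ 5.
  x = λ² - 2 - 23 = 25 - 25 ≡ 0; y = λ·(2 - 0) - 17 ≡ 40. → (0, 40)
5P: (0, 40) + (23, 28). λ = (28 - 40)/(23 - 0) ≡ 35/23 mod 47. 23⁻¹ ≡ 45 (mod 47), so λ ≡ 24.
  x = λ² - 0 - 23 = 576 - 23 ≡ 36; y = λ·(0 - 36) - 40 ≡ 36. → (36, 36)
6P: (36, 36) + (23, 28). λ = (28 - 36)/(23 - 36) ≡ 39/34 mod 47. 34⁻¹ ≡ 18 (mod 47), so λ ≡ 44.
  x = λ² - 36 - 23 = 1936 - 59 ≡ 44; y = λ·(36 - 44) - 36 ≡ 35. → (44, 35)
7P: (44, 35) + (23, 28). λ = (28 - 35)/(23 - 44) ≡ 40/26 mod 47. 26⁻¹ ≡ 38 (mod 47), so λ ≡ 16.
  x = λ² - 44 - 23 = 256 - 67 ≡ 1; y = λ·(44 - 1) - 35 ≡ 42. → (1, 42)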